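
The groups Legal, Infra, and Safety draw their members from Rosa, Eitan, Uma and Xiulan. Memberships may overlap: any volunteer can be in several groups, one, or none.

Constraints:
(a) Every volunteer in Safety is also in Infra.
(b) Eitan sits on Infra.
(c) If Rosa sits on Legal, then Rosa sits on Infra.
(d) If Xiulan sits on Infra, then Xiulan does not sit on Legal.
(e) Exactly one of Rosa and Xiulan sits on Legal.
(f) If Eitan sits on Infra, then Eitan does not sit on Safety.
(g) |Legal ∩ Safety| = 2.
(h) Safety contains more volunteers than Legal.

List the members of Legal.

From (b): Eitan ∈ Infra.
(f): Eitan ∉ Safety.
Suppose Rosa ∉ Legal: no assignment then satisfies all the clues, so Rosa ∈ Legal.

Legal = {Rosa, Uma}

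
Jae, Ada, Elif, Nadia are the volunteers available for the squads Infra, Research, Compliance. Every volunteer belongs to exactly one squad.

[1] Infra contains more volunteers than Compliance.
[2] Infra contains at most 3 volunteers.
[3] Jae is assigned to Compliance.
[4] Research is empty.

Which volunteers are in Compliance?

Compliance = {Jae}

From (3): Jae ∈ Compliance.
(4): Research already has 0, so the rest are out.
Suppose Ada ∈ Compliance: no assignment then satisfies all the clues, so Ada ∉ Compliance.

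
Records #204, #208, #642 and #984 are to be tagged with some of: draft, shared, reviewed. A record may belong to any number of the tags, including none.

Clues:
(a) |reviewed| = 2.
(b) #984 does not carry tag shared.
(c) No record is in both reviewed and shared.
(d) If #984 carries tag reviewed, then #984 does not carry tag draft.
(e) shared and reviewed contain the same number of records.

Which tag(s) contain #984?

#984: reviewed

From (b): #984 ∉ shared.
Suppose #984 ∈ draft: no assignment then satisfies all the clues, so #984 ∉ draft.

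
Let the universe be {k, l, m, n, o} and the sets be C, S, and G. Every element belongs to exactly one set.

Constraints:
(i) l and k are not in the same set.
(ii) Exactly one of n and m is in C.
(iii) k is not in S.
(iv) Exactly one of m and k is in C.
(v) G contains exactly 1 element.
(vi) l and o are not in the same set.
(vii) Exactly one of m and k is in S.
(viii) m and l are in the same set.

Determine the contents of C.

C = {k, n}

From (iii): k ∉ S.
(vii) (exactly one): m ∈ S.
(viii): l matches m: l ∉ C.
(viii): l matches m: l ∈ S.
(ii) (exactly one): n ∈ C.
(iv) (exactly one): k ∈ C.
(v): only 1 candidates remain for G, so all are in.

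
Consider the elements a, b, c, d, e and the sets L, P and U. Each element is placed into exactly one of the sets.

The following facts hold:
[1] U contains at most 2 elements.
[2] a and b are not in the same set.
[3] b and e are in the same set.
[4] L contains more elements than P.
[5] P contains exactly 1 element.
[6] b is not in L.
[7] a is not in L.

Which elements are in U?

U = {b, e}

From (6): b ∉ L.
From (7): a ∉ L.
(3): e matches b: e ∉ L.
Suppose a ∈ U: no assignment then satisfies all the clues, so a ∉ U.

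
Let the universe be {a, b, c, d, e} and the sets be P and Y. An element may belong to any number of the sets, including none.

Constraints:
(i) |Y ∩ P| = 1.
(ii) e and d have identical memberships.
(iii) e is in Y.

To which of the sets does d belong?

From (iii): e ∈ Y.
(ii): d matches e: d ∈ Y.
Suppose d ∈ P: no assignment then satisfies all the clues, so d ∉ P.

d: Y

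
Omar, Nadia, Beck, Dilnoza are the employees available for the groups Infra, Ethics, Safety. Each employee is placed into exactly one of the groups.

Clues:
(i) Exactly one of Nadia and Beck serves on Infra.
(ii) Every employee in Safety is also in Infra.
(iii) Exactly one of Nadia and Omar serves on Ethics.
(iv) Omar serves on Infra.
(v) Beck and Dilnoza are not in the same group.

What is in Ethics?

Ethics = {Dilnoza, Nadia}

From (iv): Omar ∈ Infra.
(iii) (exactly one): Nadia ∈ Ethics.
(i) (exactly one): Beck ∈ Infra.
(v): Dilnoza ∉ Infra.
(ii) contrapositive: Dilnoza ∉ Safety.
Only one group left: Dilnoza ∈ Ethics.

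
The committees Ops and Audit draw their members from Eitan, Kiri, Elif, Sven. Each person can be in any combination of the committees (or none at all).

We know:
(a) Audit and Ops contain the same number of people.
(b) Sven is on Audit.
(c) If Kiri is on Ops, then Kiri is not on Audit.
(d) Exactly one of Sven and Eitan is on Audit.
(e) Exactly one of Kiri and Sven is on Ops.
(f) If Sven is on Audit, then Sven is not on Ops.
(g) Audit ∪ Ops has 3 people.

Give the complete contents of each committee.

Ops = {Elif, Kiri}; Audit = {Elif, Sven}

From (b): Sven ∈ Audit.
(d) (exactly one): Eitan ∉ Audit.
(f): Sven ∉ Ops.
(e) (exactly one): Kiri ∈ Ops.
(c): Kiri ∉ Audit.
Suppose Eitan ∈ Ops: no assignment then satisfies all the clues, so Eitan ∉ Ops.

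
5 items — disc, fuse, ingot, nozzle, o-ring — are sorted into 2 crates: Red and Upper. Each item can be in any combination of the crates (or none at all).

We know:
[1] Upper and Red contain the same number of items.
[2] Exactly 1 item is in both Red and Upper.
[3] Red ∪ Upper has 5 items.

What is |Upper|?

3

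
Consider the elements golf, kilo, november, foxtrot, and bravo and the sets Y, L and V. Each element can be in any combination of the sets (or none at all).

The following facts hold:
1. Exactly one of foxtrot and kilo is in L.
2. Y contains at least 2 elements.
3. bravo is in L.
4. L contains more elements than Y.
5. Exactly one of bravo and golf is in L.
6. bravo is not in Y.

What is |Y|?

2

From (3): bravo ∈ L.
From (6): bravo ∉ Y.
(5) (exactly one): golf ∉ L.
Suppose november ∉ L: no assignment then satisfies all the clues, so november ∈ L.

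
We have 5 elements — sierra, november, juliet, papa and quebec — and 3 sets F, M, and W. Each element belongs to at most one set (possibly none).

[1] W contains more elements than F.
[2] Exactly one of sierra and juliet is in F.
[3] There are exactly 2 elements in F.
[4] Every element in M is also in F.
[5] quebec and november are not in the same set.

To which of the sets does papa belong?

papa: W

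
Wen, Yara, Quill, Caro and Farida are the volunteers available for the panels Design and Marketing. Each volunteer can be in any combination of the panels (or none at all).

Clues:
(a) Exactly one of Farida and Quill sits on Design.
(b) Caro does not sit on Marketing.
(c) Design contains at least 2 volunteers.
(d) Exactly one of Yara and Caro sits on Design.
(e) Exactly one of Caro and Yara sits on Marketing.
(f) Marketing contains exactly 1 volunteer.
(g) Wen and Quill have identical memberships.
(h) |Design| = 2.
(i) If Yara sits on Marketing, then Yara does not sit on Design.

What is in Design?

Design = {Caro, Farida}

From (b): Caro ∉ Marketing.
(e) (exactly one): Yara ∈ Marketing.
(f): Marketing already has 1, so the rest are out.
(i): Yara ∉ Design.
(d) (exactly one): Caro ∈ Design.
Suppose Wen ∈ Design: no assignment then satisfies all the clues, so Wen ∉ Design.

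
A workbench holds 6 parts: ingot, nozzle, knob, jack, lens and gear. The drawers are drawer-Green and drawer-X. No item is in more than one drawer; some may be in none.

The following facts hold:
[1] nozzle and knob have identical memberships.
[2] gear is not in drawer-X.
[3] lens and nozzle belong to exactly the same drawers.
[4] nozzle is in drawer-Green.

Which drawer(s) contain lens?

lens: drawer-Green

From (2): gear ∉ drawer-X.
From (4): nozzle ∈ drawer-Green.
(1): knob matches nozzle: knob ∈ drawer-Green.
(3): lens matches nozzle: lens ∈ drawer-Green.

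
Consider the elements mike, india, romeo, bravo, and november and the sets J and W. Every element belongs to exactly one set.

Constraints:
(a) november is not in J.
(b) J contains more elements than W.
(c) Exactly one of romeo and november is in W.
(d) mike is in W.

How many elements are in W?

2

From (a): november ∉ J.
From (d): mike ∈ W.
Only one set left: november ∈ W.
(c) (exactly one): romeo ∉ W.
Only one set left: romeo ∈ J.
Suppose india ∉ J: no assignment then satisfies all the clues, so india ∈ J.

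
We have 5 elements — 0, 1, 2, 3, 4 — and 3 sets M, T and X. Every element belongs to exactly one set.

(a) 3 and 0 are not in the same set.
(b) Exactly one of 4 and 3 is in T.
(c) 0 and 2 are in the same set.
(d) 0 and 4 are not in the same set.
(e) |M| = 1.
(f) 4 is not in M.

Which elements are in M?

From (f): 4 ∉ M.
Suppose 0 ∈ M: no assignment then satisfies all the clues, so 0 ∉ M.

M = {3}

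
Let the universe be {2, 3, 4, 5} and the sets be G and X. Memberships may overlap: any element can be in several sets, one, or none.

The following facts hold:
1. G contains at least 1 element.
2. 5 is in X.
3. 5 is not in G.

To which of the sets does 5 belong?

From (2): 5 ∈ X.
From (3): 5 ∉ G.

5: X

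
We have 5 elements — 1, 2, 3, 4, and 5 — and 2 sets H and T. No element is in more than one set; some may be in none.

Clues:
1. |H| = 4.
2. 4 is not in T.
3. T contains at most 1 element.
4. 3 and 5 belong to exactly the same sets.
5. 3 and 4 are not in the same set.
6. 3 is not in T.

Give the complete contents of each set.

H = {1, 2, 3, 5}; T = {}

From (2): 4 ∉ T.
From (6): 3 ∉ T.
(4): 5 matches 3: 5 ∉ T.
Suppose 1 ∉ H: no assignment then satisfies all the clues, so 1 ∈ H.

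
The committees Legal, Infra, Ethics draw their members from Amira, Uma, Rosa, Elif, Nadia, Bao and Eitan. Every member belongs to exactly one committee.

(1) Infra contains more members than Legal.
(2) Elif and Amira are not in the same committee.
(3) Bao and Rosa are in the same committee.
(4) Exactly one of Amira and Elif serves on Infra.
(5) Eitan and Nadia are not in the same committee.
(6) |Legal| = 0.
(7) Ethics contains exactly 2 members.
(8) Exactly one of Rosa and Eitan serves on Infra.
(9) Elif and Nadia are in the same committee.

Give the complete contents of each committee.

Legal = {}; Infra = {Bao, Elif, Nadia, Rosa, Uma}; Ethics = {Amira, Eitan}

(6): Legal already has 0, so the rest are out.
Suppose Amira ∈ Infra: no assignment then satisfies all the clues, so Amira ∉ Infra.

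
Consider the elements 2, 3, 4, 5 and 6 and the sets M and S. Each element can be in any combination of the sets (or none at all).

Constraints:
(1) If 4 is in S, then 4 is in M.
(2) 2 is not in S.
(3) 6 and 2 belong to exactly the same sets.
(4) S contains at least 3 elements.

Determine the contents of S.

S = {3, 4, 5}

From (2): 2 ∉ S.
(3): 6 matches 2: 6 ∉ S.
(4): only 3 candidates remain for S, so all are in.
(1): 4 ∈ M.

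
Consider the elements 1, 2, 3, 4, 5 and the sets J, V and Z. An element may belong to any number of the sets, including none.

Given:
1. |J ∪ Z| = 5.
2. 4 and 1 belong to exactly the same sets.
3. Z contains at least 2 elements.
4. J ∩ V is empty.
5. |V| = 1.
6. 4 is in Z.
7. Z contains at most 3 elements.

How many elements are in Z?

3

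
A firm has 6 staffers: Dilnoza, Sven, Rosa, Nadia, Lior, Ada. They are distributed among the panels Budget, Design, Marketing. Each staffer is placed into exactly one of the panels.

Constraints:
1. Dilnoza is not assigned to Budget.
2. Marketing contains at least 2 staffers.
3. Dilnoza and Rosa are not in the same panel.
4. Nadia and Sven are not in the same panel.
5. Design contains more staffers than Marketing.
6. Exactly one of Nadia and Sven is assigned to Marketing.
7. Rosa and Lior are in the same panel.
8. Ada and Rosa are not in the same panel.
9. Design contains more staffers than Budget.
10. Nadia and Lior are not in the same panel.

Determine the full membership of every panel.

Budget = {Ada}; Design = {Lior, Rosa, Sven}; Marketing = {Dilnoza, Nadia}

From (1): Dilnoza ∉ Budget.
Suppose Dilnoza ∈ Design: no assignment then satisfies all the clues, so Dilnoza ∉ Design.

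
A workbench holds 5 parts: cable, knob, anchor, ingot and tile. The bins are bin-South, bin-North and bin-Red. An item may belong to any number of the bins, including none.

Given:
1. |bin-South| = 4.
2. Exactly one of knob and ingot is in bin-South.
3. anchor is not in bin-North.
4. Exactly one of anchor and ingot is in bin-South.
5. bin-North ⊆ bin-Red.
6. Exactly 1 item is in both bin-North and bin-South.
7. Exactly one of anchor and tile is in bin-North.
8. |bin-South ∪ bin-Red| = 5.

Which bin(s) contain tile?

From (3): anchor ∉ bin-North.
(7) (exactly one): tile ∈ bin-North.
(5) with tile ∈ bin-North: tile ∈ bin-Red.
Suppose tile ∉ bin-South: no assignment then satisfies all the clues, so tile ∈ bin-South.

tile: bin-North, bin-Red, bin-South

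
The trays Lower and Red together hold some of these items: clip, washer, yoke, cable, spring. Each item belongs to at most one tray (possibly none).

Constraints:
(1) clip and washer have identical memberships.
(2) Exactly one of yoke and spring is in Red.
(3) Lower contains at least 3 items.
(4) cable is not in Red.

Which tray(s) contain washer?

washer: Lower

From (4): cable ∉ Red.
Suppose washer ∉ Lower: no assignment then satisfies all the clues, so washer ∈ Lower.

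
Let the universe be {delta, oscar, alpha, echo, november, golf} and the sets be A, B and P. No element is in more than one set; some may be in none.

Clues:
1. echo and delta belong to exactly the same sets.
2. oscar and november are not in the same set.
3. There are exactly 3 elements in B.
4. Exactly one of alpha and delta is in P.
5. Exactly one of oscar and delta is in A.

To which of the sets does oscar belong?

oscar: A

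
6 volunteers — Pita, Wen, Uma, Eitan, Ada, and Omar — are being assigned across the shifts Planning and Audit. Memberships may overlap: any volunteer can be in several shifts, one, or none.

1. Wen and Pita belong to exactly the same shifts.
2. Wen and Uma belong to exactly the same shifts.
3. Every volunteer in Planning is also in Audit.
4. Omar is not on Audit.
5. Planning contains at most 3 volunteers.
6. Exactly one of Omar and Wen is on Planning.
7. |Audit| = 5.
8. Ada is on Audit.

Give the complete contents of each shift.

Planning = {Pita, Uma, Wen}; Audit = {Ada, Eitan, Pita, Uma, Wen}

From (4): Omar ∉ Audit.
From (8): Ada ∈ Audit.
(3) contrapositive: Omar ∉ Planning.
(6) (exactly one): Wen ∈ Planning.
(7): only 5 candidates remain for Audit, so all are in.
(1): Pita matches Wen: Pita ∈ Planning.
(2): Uma matches Wen: Uma ∈ Planning.
(5): Planning already has 3, so the rest are out.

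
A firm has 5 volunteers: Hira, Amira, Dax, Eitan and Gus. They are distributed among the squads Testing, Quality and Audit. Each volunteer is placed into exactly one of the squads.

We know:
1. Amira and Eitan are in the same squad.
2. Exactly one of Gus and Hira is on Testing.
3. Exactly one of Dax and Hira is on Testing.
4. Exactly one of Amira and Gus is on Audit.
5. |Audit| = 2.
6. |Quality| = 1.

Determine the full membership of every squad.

Testing = {Dax, Gus}; Quality = {Hira}; Audit = {Amira, Eitan}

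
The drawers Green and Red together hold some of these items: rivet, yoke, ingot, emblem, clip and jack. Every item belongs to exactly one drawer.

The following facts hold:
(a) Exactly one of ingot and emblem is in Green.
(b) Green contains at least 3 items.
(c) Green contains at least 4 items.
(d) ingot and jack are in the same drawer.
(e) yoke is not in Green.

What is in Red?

Red = {emblem, yoke}

From (e): yoke ∉ Green.
Only one drawer left: yoke ∈ Red.
Suppose rivet ∈ Red: no assignment then satisfies all the clues, so rivet ∉ Red.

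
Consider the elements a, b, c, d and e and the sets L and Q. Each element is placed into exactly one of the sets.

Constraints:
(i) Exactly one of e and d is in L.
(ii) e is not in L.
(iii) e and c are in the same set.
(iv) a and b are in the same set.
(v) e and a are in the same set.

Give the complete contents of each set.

L = {d}; Q = {a, b, c, e}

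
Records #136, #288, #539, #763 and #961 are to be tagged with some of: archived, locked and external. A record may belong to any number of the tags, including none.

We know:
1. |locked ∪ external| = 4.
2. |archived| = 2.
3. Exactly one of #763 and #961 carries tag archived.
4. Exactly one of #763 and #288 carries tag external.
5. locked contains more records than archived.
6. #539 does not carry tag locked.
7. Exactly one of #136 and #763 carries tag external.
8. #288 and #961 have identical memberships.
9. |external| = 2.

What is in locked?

locked = {#288, #763, #961}

From (6): #539 ∉ locked.
Suppose #136 ∈ locked: no assignment then satisfies all the clues, so #136 ∉ locked.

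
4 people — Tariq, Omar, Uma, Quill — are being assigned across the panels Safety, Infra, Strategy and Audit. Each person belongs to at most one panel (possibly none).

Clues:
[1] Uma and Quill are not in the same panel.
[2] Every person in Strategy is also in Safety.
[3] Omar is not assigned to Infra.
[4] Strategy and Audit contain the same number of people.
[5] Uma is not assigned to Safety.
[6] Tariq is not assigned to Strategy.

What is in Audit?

From (3): Omar ∉ Infra.
From (5): Uma ∉ Safety.
From (6): Tariq ∉ Strategy.
(2) contrapositive: Uma ∉ Strategy.
Suppose Tariq ∈ Audit: no assignment then satisfies all the clues, so Tariq ∉ Audit.

Audit = {}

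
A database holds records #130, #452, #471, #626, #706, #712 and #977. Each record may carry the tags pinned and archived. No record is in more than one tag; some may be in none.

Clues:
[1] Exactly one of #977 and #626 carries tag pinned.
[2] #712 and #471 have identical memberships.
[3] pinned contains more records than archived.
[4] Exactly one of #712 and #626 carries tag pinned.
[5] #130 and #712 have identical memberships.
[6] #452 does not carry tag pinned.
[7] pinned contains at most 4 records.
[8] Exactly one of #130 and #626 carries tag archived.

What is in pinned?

From (6): #452 ∉ pinned.
Suppose #130 ∉ pinned: no assignment then satisfies all the clues, so #130 ∈ pinned.

pinned = {#130, #471, #712, #977}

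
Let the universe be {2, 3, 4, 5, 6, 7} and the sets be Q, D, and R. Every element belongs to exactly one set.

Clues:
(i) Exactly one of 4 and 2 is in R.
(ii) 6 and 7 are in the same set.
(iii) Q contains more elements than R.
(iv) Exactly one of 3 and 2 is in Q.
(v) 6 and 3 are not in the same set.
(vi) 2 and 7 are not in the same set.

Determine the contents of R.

R = {2}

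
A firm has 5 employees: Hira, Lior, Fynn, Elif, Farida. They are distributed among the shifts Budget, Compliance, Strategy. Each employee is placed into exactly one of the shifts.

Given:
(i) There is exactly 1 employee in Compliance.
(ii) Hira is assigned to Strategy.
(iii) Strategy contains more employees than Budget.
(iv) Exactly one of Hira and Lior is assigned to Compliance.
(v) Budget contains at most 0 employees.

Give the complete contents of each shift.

From (ii): Hira ∈ Strategy.
(iv) (exactly one): Lior ∈ Compliance.
(v): Budget already has 0, so the rest are out.
(i): Compliance already has 1, so the rest are out.
Only one shift left: Fynn ∈ Strategy.
Only one shift left: Elif ∈ Strategy.
Only one shift left: Farida ∈ Strategy.

Budget = {}; Compliance = {Lior}; Strategy = {Elif, Farida, Fynn, Hira}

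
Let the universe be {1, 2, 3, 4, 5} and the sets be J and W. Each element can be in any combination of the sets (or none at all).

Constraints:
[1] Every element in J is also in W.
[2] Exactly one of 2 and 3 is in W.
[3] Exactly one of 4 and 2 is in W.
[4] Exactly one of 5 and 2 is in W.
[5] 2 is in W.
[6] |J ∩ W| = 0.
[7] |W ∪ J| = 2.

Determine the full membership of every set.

J = {}; W = {1, 2}

From (5): 2 ∈ W.
(2) (exactly one): 3 ∉ W.
(3) (exactly one): 4 ∉ W.
(4) (exactly one): 5 ∉ W.
(1) contrapositive: 3 ∉ J.
(1) contrapositive: 4 ∉ J.
(1) contrapositive: 5 ∉ J.
Suppose 1 ∈ J: no assignment then satisfies all the clues, so 1 ∉ J.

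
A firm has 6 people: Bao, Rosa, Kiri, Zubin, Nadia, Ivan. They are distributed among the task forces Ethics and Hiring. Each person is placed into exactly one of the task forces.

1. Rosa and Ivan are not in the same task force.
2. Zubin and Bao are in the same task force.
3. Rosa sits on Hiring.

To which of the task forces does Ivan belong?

Ivan: Ethics

From (3): Rosa ∈ Hiring.
(1): Ivan ∉ Hiring.
Only one task force left: Ivan ∈ Ethics.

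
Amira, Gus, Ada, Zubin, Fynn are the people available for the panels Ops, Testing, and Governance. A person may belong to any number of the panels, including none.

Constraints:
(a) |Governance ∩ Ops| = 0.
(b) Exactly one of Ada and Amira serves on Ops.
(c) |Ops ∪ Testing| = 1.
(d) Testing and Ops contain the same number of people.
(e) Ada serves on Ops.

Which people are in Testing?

Testing = {Ada}

From (e): Ada ∈ Ops.
(b) (exactly one): Amira ∉ Ops.
Suppose Amira ∈ Testing: no assignment then satisfies all the clues, so Amira ∉ Testing.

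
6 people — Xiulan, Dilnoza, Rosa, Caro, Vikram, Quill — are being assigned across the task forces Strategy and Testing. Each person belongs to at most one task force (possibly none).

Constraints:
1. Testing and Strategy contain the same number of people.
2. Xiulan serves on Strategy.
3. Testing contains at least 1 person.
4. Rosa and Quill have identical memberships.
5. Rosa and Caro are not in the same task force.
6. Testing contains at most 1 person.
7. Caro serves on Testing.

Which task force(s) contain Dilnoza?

From (2): Xiulan ∈ Strategy.
From (7): Caro ∈ Testing.
(5): Rosa ∉ Testing.
(6): Testing already has 1, so the rest are out.
Suppose Dilnoza ∈ Strategy: no assignment then satisfies all the clues, so Dilnoza ∉ Strategy.

Dilnoza: none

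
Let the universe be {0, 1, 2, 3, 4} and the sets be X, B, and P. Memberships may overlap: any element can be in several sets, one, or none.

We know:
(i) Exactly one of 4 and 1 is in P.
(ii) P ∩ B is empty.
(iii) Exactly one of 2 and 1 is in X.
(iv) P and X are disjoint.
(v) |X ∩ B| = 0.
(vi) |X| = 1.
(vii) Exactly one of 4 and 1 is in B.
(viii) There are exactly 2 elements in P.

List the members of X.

X = {2}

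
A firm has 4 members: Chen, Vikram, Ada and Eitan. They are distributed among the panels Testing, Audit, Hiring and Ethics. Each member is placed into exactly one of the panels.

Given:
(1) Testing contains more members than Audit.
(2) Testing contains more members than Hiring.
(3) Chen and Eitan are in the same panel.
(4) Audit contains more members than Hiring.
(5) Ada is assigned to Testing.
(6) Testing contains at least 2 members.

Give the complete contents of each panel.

Testing = {Ada, Chen, Eitan}; Audit = {Vikram}; Hiring = {}; Ethics = {}

From (5): Ada ∈ Testing.
Suppose Chen ∉ Testing: no assignment then satisfies all the clues, so Chen ∈ Testing.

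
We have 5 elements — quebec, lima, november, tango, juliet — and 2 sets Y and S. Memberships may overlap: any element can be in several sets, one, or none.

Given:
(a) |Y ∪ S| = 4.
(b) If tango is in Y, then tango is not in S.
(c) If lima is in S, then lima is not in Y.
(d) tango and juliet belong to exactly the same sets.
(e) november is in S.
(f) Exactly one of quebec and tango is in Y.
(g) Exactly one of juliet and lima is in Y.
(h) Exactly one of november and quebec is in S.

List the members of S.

From (e): november ∈ S.
(h) (exactly one): quebec ∉ S.
Suppose lima ∉ S: no assignment then satisfies all the clues, so lima ∈ S.

S = {lima, november}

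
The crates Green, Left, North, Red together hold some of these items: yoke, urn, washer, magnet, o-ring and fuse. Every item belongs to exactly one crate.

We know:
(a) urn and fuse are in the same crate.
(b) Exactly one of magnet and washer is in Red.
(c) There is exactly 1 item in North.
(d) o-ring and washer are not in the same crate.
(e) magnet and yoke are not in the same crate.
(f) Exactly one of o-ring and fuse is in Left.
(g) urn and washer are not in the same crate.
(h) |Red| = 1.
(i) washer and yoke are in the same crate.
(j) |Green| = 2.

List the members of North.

North = {o-ring}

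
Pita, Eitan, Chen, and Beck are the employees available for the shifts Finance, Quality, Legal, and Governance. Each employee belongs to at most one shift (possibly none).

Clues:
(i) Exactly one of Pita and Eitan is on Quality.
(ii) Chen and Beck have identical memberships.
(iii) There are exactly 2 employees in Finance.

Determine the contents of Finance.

Finance = {Beck, Chen}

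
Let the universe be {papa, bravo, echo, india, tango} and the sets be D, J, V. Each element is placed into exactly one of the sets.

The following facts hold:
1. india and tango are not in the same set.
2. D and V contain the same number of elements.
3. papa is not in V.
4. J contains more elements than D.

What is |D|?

1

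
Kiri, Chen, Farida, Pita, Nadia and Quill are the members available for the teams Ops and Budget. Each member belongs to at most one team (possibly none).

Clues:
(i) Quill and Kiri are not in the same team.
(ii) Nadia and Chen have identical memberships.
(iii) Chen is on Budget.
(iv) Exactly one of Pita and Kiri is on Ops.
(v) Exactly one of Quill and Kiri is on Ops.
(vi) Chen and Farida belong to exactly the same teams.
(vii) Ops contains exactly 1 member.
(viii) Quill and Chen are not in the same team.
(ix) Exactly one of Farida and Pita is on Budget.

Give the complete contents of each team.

Ops = {Kiri}; Budget = {Chen, Farida, Nadia}

From (iii): Chen ∈ Budget.
(ii): Nadia matches Chen: Nadia ∉ Ops.
(ii): Nadia matches Chen: Nadia ∈ Budget.
(vi): Farida matches Chen: Farida ∉ Ops.
(vi): Farida matches Chen: Farida ∈ Budget.
(viii): Quill ∉ Budget.
(ix) (exactly one): Pita ∉ Budget.
Suppose Kiri ∉ Ops: no assignment then satisfies all the clues, so Kiri ∈ Ops.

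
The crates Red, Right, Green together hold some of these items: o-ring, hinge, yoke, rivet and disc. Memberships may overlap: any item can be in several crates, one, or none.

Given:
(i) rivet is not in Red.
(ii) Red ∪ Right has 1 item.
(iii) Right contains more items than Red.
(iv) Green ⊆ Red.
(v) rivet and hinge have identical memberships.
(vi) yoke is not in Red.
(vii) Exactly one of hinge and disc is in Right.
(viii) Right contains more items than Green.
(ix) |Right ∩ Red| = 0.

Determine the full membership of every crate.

Red = {}; Right = {disc}; Green = {}

From (i): rivet ∉ Red.
From (vi): yoke ∉ Red.
(iv) contrapositive: yoke ∉ Green.
(iv) contrapositive: rivet ∉ Green.
(v): hinge matches rivet: hinge ∉ Red.
(v): hinge matches rivet: hinge ∉ Green.
Suppose o-ring ∈ Red: no assignment then satisfies all the clues, so o-ring ∉ Red.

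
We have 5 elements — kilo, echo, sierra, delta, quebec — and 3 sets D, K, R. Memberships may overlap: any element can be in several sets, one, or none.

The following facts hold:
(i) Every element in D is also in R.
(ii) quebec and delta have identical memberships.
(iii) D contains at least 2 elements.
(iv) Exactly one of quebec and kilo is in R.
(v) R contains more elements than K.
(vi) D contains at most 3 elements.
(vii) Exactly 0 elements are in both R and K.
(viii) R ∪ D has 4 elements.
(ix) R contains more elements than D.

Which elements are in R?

R = {delta, echo, quebec, sierra}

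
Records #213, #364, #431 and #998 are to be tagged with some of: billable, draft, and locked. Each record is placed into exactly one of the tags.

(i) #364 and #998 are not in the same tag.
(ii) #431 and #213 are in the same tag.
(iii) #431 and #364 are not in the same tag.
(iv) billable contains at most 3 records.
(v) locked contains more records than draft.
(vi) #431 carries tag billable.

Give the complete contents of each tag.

billable = {#213, #431, #998}; draft = {}; locked = {#364}

From (vi): #431 ∈ billable.
(ii): #213 matches #431: #213 ∈ billable.
(iii): #364 ∉ billable.
Suppose #364 ∈ draft: no assignment then satisfies all the clues, so #364 ∉ draft.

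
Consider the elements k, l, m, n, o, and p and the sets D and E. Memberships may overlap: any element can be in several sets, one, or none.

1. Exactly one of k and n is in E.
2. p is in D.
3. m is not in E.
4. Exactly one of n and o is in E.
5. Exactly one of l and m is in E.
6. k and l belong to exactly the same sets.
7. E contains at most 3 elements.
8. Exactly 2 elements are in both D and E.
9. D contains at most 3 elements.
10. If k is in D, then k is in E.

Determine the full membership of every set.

D = {k, l, p}; E = {k, l, o}

From (2): p ∈ D.
From (3): m ∉ E.
(5) (exactly one): l ∈ E.
(6): k matches l: k ∈ E.
(1) (exactly one): n ∉ E.
(4) (exactly one): o ∈ E.
(7): E already has 3, so the rest are out.
Suppose k ∉ D: no assignment then satisfies all the clues, so k ∈ D.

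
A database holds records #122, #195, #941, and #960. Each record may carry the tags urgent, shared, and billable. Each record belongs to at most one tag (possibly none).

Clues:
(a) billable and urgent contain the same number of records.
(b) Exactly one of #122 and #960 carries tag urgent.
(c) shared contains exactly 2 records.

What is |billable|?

1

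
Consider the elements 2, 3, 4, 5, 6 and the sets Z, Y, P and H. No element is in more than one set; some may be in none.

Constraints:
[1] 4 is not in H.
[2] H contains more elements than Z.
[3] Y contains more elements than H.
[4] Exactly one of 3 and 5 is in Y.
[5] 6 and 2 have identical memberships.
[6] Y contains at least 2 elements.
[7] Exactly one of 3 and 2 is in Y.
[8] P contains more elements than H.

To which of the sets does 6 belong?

From (1): 4 ∉ H.
Suppose 6 ∈ Z: no assignment then satisfies all the clues, so 6 ∉ Z.

6: P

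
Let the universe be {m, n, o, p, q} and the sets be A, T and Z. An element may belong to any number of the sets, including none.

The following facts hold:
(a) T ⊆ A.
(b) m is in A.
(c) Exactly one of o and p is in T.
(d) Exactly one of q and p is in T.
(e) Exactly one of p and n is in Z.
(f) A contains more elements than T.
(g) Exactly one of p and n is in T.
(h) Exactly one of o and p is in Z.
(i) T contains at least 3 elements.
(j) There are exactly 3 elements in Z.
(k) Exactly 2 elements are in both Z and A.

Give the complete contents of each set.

A = {m, n, o, q}; T = {n, o, q}; Z = {m, p, q}

From (b): m ∈ A.
Suppose m ∈ T: no assignment then satisfies all the clues, so m ∉ T.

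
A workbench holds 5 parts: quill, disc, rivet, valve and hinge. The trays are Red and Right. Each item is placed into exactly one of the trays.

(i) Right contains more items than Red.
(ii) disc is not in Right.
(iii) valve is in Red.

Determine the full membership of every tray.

Red = {disc, valve}; Right = {hinge, quill, rivet}

From (ii): disc ∉ Right.
From (iii): valve ∈ Red.
Only one tray left: disc ∈ Red.
Suppose quill ∈ Red: no assignment then satisfies all the clues, so quill ∉ Red.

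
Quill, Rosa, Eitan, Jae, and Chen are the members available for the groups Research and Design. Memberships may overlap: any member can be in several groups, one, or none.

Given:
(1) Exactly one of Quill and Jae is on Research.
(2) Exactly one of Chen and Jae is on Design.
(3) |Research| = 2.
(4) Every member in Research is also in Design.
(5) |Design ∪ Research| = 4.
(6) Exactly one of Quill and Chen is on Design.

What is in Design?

Design = {Eitan, Jae, Quill, Rosa}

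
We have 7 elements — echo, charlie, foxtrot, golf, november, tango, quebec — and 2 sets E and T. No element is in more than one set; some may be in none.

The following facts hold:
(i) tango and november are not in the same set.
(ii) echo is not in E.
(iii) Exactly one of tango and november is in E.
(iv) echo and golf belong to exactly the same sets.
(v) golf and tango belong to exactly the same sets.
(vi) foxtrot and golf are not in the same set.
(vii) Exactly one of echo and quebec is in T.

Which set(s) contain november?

november: E

From (ii): echo ∉ E.
(iv): golf matches echo: golf ∉ E.
(v): tango matches golf: tango ∉ E.
(iii) (exactly one): november ∈ E.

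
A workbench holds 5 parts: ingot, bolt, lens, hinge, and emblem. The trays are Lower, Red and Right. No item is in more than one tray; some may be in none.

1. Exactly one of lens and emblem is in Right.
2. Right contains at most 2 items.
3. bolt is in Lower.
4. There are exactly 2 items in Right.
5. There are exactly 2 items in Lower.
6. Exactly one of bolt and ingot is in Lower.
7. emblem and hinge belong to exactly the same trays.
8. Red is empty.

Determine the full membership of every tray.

From (3): bolt ∈ Lower.
(6) (exactly one): ingot ∉ Lower.
(8): Red already has 0, so the rest are out.
Suppose ingot ∈ Right: no assignment then satisfies all the clues, so ingot ∉ Right.

Lower = {bolt, lens}; Red = {}; Right = {emblem, hinge}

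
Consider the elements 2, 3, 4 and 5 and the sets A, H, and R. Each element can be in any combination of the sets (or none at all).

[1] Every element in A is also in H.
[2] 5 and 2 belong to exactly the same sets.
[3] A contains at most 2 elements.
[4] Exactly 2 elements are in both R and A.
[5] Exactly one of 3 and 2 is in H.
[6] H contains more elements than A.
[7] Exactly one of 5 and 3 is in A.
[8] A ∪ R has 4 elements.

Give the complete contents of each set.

A = {2, 5}; H = {2, 4, 5}; R = {2, 3, 4, 5}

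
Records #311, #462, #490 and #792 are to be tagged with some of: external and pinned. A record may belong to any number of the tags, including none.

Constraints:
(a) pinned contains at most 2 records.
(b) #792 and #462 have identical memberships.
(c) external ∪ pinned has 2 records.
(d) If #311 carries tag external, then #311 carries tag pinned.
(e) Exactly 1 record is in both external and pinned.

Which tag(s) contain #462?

#462: none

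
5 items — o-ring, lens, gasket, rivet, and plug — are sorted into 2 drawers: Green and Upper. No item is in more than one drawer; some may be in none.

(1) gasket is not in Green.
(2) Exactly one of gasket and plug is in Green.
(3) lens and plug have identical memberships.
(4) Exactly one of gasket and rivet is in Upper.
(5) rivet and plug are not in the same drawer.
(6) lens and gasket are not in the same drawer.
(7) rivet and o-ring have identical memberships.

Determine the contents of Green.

Green = {lens, plug}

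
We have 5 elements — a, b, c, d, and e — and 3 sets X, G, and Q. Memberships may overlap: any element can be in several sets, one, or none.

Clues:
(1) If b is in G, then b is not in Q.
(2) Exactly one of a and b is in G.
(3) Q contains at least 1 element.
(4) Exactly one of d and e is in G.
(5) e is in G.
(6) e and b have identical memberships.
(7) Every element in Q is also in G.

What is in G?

G = {b, c, e}

From (5): e ∈ G.
(4) (exactly one): d ∉ G.
(6): b matches e: b ∈ G.
(7) contrapositive: d ∉ Q.
(1): b ∉ Q.
(2) (exactly one): a ∉ G.
(6): e matches b: e ∉ Q.
(7) contrapositive: a ∉ Q.
(3): only 1 candidates remain for Q, so all are in.
(7) with c ∈ Q: c ∈ G.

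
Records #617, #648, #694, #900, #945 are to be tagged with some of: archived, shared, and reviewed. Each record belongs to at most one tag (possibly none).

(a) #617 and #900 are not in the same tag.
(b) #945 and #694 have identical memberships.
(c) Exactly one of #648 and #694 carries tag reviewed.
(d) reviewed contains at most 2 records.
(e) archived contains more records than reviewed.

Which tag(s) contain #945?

#945: archived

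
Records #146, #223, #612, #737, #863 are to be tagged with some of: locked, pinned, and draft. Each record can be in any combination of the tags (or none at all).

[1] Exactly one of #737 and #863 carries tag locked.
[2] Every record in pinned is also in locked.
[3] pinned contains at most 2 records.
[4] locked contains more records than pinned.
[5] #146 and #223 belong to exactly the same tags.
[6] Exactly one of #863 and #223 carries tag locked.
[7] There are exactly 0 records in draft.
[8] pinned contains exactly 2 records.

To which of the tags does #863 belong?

#863: none

(7): draft already has 0, so the rest are out.
Suppose #863 ∈ locked: no assignment then satisfies all the clues, so #863 ∉ locked.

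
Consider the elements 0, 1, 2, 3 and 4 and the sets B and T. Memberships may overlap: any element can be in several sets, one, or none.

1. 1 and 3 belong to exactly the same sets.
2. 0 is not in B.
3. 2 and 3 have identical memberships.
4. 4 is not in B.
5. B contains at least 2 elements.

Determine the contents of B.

B = {1, 2, 3}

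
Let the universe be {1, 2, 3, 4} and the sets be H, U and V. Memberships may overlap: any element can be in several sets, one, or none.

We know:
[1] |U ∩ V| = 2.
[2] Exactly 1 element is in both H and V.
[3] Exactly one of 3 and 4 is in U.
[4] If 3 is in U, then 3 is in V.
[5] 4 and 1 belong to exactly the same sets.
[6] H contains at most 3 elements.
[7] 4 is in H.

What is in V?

V = {2, 3}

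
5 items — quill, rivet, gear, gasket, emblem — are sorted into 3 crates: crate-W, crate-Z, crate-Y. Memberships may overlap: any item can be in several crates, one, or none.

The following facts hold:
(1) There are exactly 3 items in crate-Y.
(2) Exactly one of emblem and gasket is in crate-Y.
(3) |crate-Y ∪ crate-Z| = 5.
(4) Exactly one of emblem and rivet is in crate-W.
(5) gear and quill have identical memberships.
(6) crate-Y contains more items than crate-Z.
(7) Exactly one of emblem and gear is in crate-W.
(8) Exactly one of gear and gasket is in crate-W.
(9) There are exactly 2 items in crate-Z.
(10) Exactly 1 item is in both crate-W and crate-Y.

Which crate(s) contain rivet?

rivet: crate-Z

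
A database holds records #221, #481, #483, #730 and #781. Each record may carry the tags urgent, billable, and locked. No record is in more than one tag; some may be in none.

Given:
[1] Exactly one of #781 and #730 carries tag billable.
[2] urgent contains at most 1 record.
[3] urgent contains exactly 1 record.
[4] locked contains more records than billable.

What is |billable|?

1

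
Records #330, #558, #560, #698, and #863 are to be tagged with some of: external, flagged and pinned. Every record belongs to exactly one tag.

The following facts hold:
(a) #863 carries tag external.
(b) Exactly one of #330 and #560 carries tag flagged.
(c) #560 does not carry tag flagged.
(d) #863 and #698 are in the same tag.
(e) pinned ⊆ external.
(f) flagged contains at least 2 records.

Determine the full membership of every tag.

external = {#560, #698, #863}; flagged = {#330, #558}; pinned = {}

From (a): #863 ∈ external.
From (c): #560 ∉ flagged.
(b) (exactly one): #330 ∈ flagged.
(d): #698 matches #863: #698 ∈ external.
(f): only 2 candidates remain for flagged, so all are in.
Suppose #560 ∉ external: no assignment then satisfies all the clues, so #560 ∈ external.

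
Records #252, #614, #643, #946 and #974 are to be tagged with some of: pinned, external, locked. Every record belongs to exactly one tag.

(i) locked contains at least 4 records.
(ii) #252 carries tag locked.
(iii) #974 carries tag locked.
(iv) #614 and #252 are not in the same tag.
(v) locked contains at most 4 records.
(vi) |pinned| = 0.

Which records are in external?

external = {#614}

From (ii): #252 ∈ locked.
From (iii): #974 ∈ locked.
(iv): #614 ∉ locked.
(vi): pinned already has 0, so the rest are out.
Only one tag left: #614 ∈ external.
(i): only 4 candidates remain for locked, so all are in.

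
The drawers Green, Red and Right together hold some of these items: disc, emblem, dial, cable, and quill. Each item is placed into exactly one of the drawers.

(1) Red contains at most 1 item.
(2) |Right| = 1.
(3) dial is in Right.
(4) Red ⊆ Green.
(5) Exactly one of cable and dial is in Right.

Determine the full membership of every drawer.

Green = {cable, disc, emblem, quill}; Red = {}; Right = {dial}

From (3): dial ∈ Right.
(2): Right already has 1, so the rest are out.
Suppose disc ∉ Green: no assignment then satisfies all the clues, so disc ∈ Green.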